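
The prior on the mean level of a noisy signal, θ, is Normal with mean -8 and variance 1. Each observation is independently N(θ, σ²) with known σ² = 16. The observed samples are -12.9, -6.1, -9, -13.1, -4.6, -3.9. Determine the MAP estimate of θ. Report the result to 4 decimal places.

n = 6; x̄ = ((-12.9) + (-6.1) + (-9) + (-13.1) + (-4.6) + (-3.9))/6 = -49.6/6 = -124/15 ≈ -8.2667.
For a Normal prior and Normal likelihood with known variance, the posterior is Normal; its mode equals its mean, the precision-weighted average.
Prior precision 1/σ₀² = 1/1 = 1; data precision n/σ² = 6/16 = 0.375.
θ̂ = (1·(-8) + 0.375·(-124/15)) / (1 + 0.375) = (-11.1)/1.375 = -444/55 ≈ -8.0727.

θ̂_MAP = -8.0727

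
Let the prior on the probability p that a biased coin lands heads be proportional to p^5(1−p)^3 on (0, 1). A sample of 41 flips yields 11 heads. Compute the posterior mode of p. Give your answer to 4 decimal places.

p̂_MAP = 0.3265

The prior density ∝ p^5(1−p)^3 is the kernel of Beta(6, 4).
Data: 11 successes in 41 trials. The binomial likelihood contributes p^11(1−p)^30, so the posterior is Beta(6+11, 4+30) = Beta(17, 34).
For Beta(a, b) with a, b > 1 the mode is (a−1)/(a+b−2) = 16/49 ≈ 0.3265.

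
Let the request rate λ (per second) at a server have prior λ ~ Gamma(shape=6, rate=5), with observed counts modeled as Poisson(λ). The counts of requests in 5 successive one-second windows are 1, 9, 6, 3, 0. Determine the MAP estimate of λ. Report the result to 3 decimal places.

Σxᵢ = 1+9+6+3+0 = 19, with n = 5.
Posterior ∝ λ^5e^(−5λ) · λ^19e^(−5λ) = λ^24e^(−10λ), i.e. Gamma(shape=25, rate=10).
The mode of a Gamma(a, b) with a ≥ 1 (shape–rate) is (a−1)/b = 24/10 ≈ 2.400.

λ̂_MAP = 2.400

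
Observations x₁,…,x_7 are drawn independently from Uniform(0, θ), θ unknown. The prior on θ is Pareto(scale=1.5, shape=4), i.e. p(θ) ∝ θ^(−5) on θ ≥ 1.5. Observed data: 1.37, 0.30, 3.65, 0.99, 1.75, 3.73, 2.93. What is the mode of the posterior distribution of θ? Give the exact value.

θ̂_MAP = 3.73

The Uniform(0, θ) likelihood is θ^(−n) for θ ≥ max(xᵢ), zero otherwise. Here max(xᵢ) = 3.73.
Posterior ∝ θ^(−5) · θ^(−7) = θ^(−12) on θ ≥ max(1.5, 3.73) = 3.73.
This density is strictly decreasing in θ, so the posterior mode lies at the lower boundary of the support.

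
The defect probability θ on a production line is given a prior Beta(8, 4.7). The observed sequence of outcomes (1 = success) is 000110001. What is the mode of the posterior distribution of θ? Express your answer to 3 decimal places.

θ̂_MAP = 0.508

Prior: Beta(8, 4.7).
Data: 3 successes in 9 trials (from the sequence). The binomial likelihood contributes θ^3(1−θ)^6, so the posterior is Beta(8+3, 4.7+6) = Beta(11, 10.7).
For Beta(a, b) with a, b > 1 the mode is (a−1)/(a+b−2) = 10/19.7 ≈ 0.508.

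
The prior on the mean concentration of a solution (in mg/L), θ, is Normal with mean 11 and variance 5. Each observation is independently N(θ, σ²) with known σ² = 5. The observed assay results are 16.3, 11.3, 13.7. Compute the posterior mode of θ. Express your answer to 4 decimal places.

n = 3; x̄ = (16.3 + 11.3 + 13.7)/3 = 41.3/3 = 413/30 ≈ 13.7667.
For a Normal prior and Normal likelihood with known variance, the posterior is Normal; its mode equals its mean, the precision-weighted average.
Prior precision 1/σ₀² = 1/5 = 0.2; data precision n/σ² = 3/5 = 0.6.
θ̂ = (0.2·11 + 0.6·(413/30)) / (0.2 + 0.6) = 10.46/0.8 = 13.0750.

θ̂_MAP = 13.0750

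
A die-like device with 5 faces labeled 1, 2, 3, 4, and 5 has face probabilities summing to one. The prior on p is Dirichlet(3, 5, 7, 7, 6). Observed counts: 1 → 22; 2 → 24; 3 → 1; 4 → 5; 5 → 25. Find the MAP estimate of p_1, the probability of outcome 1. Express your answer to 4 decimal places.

The posterior is Dirichlet(αᵢ + nᵢ) = Dirichlet(25, 29, 8, 12, 31).
For a Dirichlet(a₁,…,a_K) with all aᵢ > 1, the mode has j-th component (aⱼ − 1)/(Σaᵢ − K).
Here Σaᵢ = 105 and K = 5, so p_1 = (25 − 1)/(105 − 5) = 24/100 ≈ 0.2400.

MAP estimate: 0.2400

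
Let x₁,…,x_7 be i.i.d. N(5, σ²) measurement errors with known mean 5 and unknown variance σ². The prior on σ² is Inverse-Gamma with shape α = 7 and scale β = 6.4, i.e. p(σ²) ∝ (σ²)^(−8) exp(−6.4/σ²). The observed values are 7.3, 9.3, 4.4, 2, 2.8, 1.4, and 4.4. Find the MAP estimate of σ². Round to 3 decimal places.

σ̂²_MAP = 2.787

Sum of squared deviations about the known mean: SS = (7.3−5)² + (9.3−5)² + (4.4−5)² + (2−5)² + (2.8−5)² + (1.4−5)² + (4.4−5)² = 51.3.
The Normal likelihood contributes (σ²)^(−n/2) exp(−SS/(2σ²)), so the posterior is Inverse-Gamma(α + n/2, β + SS/2) = Inverse-Gamma(10.5, 32.05).
The mode of Inverse-Gamma(a, b) is b/(a+1) = 32.05/11.5 ≈ 2.787.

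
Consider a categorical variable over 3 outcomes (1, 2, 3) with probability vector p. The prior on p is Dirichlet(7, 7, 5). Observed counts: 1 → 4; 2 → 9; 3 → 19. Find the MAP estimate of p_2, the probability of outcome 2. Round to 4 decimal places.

The posterior is Dirichlet(αᵢ + nᵢ) = Dirichlet(11, 16, 24).
For a Dirichlet(a₁,…,a_K) with all aᵢ > 1, the mode has j-th component (aⱼ − 1)/(Σaᵢ − K).
Here Σaᵢ = 51 and K = 3, so p_2 = (16 − 1)/(51 − 3) = 15/48 ≈ 0.3125.

MAP estimate: 0.3125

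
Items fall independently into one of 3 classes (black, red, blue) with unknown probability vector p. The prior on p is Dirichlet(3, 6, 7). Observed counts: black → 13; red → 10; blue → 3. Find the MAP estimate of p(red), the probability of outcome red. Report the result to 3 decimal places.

MAP estimate of p(red) = 0.385

The posterior is Dirichlet(αᵢ + nᵢ) = Dirichlet(16, 16, 10).
For a Dirichlet(a₁,…,a_K) with all aᵢ > 1, the mode has j-th component (aⱼ − 1)/(Σaᵢ − K).
Here Σaᵢ = 42 and K = 3, so p(red) = (16 − 1)/(42 − 3) = 15/39 ≈ 0.385.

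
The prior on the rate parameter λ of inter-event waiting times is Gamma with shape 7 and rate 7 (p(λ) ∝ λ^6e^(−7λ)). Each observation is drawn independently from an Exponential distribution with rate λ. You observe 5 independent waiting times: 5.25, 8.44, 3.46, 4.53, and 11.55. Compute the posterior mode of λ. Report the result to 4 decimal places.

The Exponential(rate=λ) likelihood is ∝ λ^n e^(−λΣtᵢ). Here n = 5 and Σtᵢ = 5.25 + 8.44 + 3.46 + 4.53 + 11.55 = 33.23.
Posterior ∝ λ^6e^(−7λ) · λ^5e^(−33.23λ) = λ^11e^(−40.23λ), i.e. Gamma(12, 40.23).
Mode = (a−1)/b = 11/40.23 ≈ 0.2734.

λ̂_MAP = 0.2734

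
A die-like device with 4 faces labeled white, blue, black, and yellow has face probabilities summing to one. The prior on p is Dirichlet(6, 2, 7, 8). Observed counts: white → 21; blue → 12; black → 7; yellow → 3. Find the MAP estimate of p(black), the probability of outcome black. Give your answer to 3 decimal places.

The posterior is Dirichlet(αᵢ + nᵢ) = Dirichlet(27, 14, 14, 11).
For a Dirichlet(a₁,…,a_K) with all aᵢ > 1, the mode has j-th component (aⱼ − 1)/(Σaᵢ − K).
Here Σaᵢ = 66 and K = 4, so p(black) = (14 − 1)/(66 − 4) = 13/62 ≈ 0.210.

MAP estimate of p(black) = 0.210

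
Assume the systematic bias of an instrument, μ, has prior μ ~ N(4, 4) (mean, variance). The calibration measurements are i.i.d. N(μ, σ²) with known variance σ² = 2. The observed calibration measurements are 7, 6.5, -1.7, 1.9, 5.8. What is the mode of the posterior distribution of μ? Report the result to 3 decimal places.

μ̂_MAP = 3.909

n = 5; x̄ = (7 + 6.5 + (-1.7) + 1.9 + 5.8)/5 = 19.5/5 = 3.9.
For a Normal prior and Normal likelihood with known variance, the posterior is Normal; its mode equals its mean, the precision-weighted average.
Prior precision 1/σ₀² = 1/4 = 0.25; data precision n/σ² = 5/2 = 2.5.
μ̂ = (0.25·4 + 2.5·3.9) / (0.25 + 2.5) = 10.75/2.75 = 43/11 ≈ 3.909.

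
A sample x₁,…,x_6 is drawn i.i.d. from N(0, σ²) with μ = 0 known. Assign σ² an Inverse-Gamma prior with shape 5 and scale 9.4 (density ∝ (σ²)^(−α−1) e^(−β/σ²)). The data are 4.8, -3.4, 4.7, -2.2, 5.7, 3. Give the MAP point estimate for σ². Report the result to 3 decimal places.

Sum of squared deviations about the known mean: SS = (4.8−0)² + (-3.4−0)² + (4.7−0)² + (-2.2−0)² + (5.7−0)² + (3−0)² = 103.02.
The Normal likelihood contributes (σ²)^(−n/2) exp(−SS/(2σ²)), so the posterior is Inverse-Gamma(α + n/2, β + SS/2) = Inverse-Gamma(8, 60.91).
The mode of Inverse-Gamma(a, b) is b/(a+1) = 60.91/9 ≈ 6.768.

σ̂²_MAP = 6.768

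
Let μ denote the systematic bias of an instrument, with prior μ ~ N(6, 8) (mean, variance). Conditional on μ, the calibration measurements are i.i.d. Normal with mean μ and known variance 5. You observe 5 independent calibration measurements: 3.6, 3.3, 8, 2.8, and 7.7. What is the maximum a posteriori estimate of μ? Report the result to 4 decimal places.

μ̂_MAP = 5.1822

n = 5; x̄ = (3.6 + 3.3 + 8 + 2.8 + 7.7)/5 = 25.4/5 = 5.08.
For a Normal prior and Normal likelihood with known variance, the posterior is Normal; its mode equals its mean, the precision-weighted average.
Prior precision 1/σ₀² = 1/8 = 0.125; data precision n/σ² = 5/5 = 1.
μ̂ = (0.125·6 + 1·5.08) / (0.125 + 1) = 5.83/1.125 = 1166/225 ≈ 5.1822.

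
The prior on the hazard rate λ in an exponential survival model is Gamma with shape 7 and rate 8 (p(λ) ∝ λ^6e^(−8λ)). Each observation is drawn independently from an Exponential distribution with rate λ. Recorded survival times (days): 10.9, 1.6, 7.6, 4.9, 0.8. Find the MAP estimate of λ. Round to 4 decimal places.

The Exponential(rate=λ) likelihood is ∝ λ^n e^(−λΣtᵢ). Here n = 5 and Σtᵢ = 10.9 + 1.6 + 7.6 + 4.9 + 0.8 = 25.8.
Posterior ∝ λ^6e^(−8λ) · λ^5e^(−25.8λ) = λ^11e^(−33.8λ), i.e. Gamma(12, 33.8).
Mode = (a−1)/b = 11/33.8 ≈ 0.3254.

λ̂_MAP = 0.3254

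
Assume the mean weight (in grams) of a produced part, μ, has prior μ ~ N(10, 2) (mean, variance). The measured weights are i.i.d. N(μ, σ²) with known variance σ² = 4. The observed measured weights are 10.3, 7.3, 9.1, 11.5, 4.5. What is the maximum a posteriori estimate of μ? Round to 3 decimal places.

μ̂_MAP = 8.957

n = 5; x̄ = (10.3 + 7.3 + 9.1 + 11.5 + 4.5)/5 = 42.7/5 = 8.54.
For a Normal prior and Normal likelihood with known variance, the posterior is Normal; its mode equals its mean, the precision-weighted average.
Prior precision 1/σ₀² = 1/2 = 0.5; data precision n/σ² = 5/4 = 1.25.
μ̂ = (0.5·10 + 1.25·8.54) / (0.5 + 1.25) = 15.675/1.75 = 627/70 ≈ 8.957.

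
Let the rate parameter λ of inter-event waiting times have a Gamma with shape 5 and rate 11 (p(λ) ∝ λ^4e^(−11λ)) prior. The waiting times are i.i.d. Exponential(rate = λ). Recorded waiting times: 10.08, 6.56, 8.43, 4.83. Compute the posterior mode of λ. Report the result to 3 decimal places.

The Exponential(rate=λ) likelihood is ∝ λ^n e^(−λΣtᵢ). Here n = 4 and Σtᵢ = 10.08 + 6.56 + 8.43 + 4.83 = 29.90.
Posterior ∝ λ^4e^(−11λ) · λ^4e^(−29.90λ) = λ^8e^(−40.90λ), i.e. Gamma(9, 40.90).
Mode = (a−1)/b = 8/40.90 ≈ 0.196.

λ̂_MAP = 0.196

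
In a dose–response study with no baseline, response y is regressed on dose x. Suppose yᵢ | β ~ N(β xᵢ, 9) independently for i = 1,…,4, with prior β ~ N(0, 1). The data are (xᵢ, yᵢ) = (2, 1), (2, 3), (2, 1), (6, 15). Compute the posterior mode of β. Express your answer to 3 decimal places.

log p(β | y) = −Σ(yᵢ − βxᵢ)²/(2·9) − β²/(2·1) + const.
Setting the derivative to zero: Σxᵢ(yᵢ − βxᵢ)/9 − β/1 = 0, so β = Σxᵢyᵢ / (Σxᵢ² + σ²/τ²).
Σxᵢyᵢ = 2·1 + 2·3 + 2·1 + 6·15 = 100; Σxᵢ² = 48; σ²/τ² = 9.
β̂_MAP = 100 / (48 + 9) = 100/57 ≈ 1.754.

β̂_MAP = 1.754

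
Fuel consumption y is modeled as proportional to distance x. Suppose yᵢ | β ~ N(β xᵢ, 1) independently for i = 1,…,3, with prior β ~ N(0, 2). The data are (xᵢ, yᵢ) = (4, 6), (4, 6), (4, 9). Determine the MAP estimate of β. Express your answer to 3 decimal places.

log p(β | y) = −Σ(yᵢ − βxᵢ)²/(2·1) − β²/(2·2) + const.
Setting the derivative to zero: Σxᵢ(yᵢ − βxᵢ)/1 − β/2 = 0, so β = Σxᵢyᵢ / (Σxᵢ² + σ²/τ²).
Σxᵢyᵢ = 4·6 + 4·6 + 4·9 = 84; Σxᵢ² = 48; σ²/τ² = 0.5.
β̂_MAP = 84 / (48 + 0.5) = 84/48.5 ≈ 1.732.

β̂_MAP = 1.732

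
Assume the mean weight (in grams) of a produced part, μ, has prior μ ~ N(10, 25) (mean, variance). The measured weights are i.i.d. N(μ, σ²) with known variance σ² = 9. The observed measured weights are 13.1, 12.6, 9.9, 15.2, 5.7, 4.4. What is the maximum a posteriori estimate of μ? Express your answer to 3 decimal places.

n = 6; x̄ = (13.1 + 12.6 + 9.9 + 15.2 + 5.7 + 4.4)/6 = 60.9/6 = 10.15.
For a Normal prior and Normal likelihood with known variance, the posterior is Normal; its mode equals its mean, the precision-weighted average.
Prior precision 1/σ₀² = 1/25 = 0.04; data precision n/σ² = 6/9 = 2/3.
μ̂ = (0.04·10 + (2/3)·10.15) / (0.04 + 2/3) = (43/6)/(53/75) = 1075/106 ≈ 10.142.

μ̂_MAP = 10.142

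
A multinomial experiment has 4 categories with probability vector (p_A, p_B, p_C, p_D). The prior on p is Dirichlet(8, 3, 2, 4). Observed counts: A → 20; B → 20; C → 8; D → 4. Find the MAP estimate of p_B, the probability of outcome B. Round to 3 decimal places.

The posterior is Dirichlet(αᵢ + nᵢ) = Dirichlet(28, 23, 10, 8).
For a Dirichlet(a₁,…,a_K) with all aᵢ > 1, the mode has j-th component (aⱼ − 1)/(Σaᵢ − K).
Here Σaᵢ = 69 and K = 4, so p_B = (23 − 1)/(69 − 4) = 22/65 ≈ 0.338.

MAP estimate of p_B = 0.338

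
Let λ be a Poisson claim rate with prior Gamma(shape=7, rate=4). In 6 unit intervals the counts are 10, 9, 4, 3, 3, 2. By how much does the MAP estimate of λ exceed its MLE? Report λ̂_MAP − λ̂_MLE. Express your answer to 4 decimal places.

MAP − MLE = -1.4667

Σxᵢ = 31. Posterior is Gamma(38, 10); MAP = (38−1)/10 = 37/10 ≈ 3.70000.
MLE = x̄ = 31/6 ≈ 5.16667.
Difference = 37/10 − 31/6 = -22/15 ≈ -1.4667.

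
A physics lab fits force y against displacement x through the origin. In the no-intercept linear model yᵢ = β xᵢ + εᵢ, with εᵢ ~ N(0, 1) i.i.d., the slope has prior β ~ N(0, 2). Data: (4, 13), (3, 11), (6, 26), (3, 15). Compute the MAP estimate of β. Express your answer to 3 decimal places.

β̂_MAP = 4.057

log p(β | y) = −Σ(yᵢ − βxᵢ)²/(2·1) − β²/(2·2) + const.
Setting the derivative to zero: Σxᵢ(yᵢ − βxᵢ)/1 − β/2 = 0, so β = Σxᵢyᵢ / (Σxᵢ² + σ²/τ²).
Σxᵢyᵢ = 4·13 + 3·11 + 6·26 + 3·15 = 286; Σxᵢ² = 70; σ²/τ² = 0.5.
β̂_MAP = 286 / (70 + 0.5) = 286/70.5 ≈ 4.057.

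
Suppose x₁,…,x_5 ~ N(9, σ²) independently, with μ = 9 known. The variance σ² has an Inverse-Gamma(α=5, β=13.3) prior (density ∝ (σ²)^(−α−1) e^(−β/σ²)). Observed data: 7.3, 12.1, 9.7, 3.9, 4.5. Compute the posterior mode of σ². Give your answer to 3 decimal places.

σ̂²_MAP = 5.050

Sum of squared deviations about the known mean: SS = (7.3−9)² + (12.1−9)² + (9.7−9)² + (3.9−9)² + (4.5−9)² = 59.25.
The Normal likelihood contributes (σ²)^(−n/2) exp(−SS/(2σ²)), so the posterior is Inverse-Gamma(α + n/2, β + SS/2) = Inverse-Gamma(7.5, 42.925).
The mode of Inverse-Gamma(a, b) is b/(a+1) = 42.925/8.5 ≈ 5.050.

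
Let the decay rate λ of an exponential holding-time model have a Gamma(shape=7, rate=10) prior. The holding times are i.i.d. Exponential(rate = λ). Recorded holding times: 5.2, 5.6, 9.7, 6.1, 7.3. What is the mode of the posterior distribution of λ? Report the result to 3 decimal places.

λ̂_MAP = 0.251

The Exponential(rate=λ) likelihood is ∝ λ^n e^(−λΣtᵢ). Here n = 5 and Σtᵢ = 5.2 + 5.6 + 9.7 + 6.1 + 7.3 = 33.9.
Posterior ∝ λ^6e^(−10λ) · λ^5e^(−33.9λ) = λ^11e^(−43.9λ), i.e. Gamma(12, 43.9).
Mode = (a−1)/b = 11/43.9 ≈ 0.251.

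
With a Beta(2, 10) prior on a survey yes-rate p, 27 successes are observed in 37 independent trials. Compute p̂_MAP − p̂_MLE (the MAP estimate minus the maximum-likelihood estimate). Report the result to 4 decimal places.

Posterior is Beta(29, 20); MAP = (29−1)/(49−2) = 28/47 ≈ 0.59574.
MLE ignores the prior: p̂_MLE = k/n = 27/37 ≈ 0.72973.
Difference = 28/47 − 27/37 = -233/1739 ≈ -0.1340.

MAP − MLE = -0.1340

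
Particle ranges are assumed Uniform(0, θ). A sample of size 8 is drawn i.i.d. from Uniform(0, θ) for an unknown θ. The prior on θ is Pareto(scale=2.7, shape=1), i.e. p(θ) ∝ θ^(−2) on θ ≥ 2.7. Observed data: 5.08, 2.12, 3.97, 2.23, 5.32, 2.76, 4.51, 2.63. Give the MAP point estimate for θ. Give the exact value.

θ̂_MAP = 5.32

The Uniform(0, θ) likelihood is θ^(−n) for θ ≥ max(xᵢ), zero otherwise. Here max(xᵢ) = 5.32.
Posterior ∝ θ^(−2) · θ^(−8) = θ^(−10) on θ ≥ max(2.7, 5.32) = 5.32.
This density is strictly decreasing in θ, so the posterior mode lies at the lower boundary of the support.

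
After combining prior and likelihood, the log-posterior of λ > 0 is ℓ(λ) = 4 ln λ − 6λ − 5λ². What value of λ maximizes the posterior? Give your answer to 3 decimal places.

λ̂_MAP = 0.400

ℓ'(λ) = 4/λ − 6 − 10λ. Setting this to zero and multiplying by λ: 10λ² + 6λ − 4 = 0.
λ = (−6 + √(6² + 4·10·4)) / (2·10) = (−6 + √196) / 20 = (−6 + 14)/20 = 2/5.
ℓ''(λ) = −4/λ² − 10 < 0, confirming a maximum.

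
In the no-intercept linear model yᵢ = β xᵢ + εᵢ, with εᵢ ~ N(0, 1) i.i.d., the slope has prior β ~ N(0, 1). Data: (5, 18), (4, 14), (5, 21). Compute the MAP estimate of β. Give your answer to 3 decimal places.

log p(β | y) = −Σ(yᵢ − βxᵢ)²/(2·1) − β²/(2·1) + const.
Setting the derivative to zero: Σxᵢ(yᵢ − βxᵢ)/1 − β/1 = 0, so β = Σxᵢyᵢ / (Σxᵢ² + σ²/τ²).
Σxᵢyᵢ = 5·18 + 4·14 + 5·21 = 251; Σxᵢ² = 66; σ²/τ² = 1.
β̂_MAP = 251 / (66 + 1) = 251/67 ≈ 3.746.

β̂_MAP = 3.746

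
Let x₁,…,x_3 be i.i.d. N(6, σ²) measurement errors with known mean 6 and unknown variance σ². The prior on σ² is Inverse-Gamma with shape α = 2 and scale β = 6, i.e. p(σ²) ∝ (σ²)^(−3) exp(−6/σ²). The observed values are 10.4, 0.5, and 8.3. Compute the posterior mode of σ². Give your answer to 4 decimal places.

σ̂²_MAP = 7.4333

Sum of squared deviations about the known mean: SS = (10.4−6)² + (0.5−6)² + (8.3−6)² = 54.9.
The Normal likelihood contributes (σ²)^(−n/2) exp(−SS/(2σ²)), so the posterior is Inverse-Gamma(α + n/2, β + SS/2) = Inverse-Gamma(3.5, 33.45).
The mode of Inverse-Gamma(a, b) is b/(a+1) = 33.45/4.5 ≈ 7.4333.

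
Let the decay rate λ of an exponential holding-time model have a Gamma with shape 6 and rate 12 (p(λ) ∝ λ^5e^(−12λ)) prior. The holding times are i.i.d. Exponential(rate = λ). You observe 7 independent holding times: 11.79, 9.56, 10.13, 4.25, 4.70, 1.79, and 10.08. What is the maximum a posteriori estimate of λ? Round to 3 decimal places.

The Exponential(rate=λ) likelihood is ∝ λ^n e^(−λΣtᵢ). Here n = 7 and Σtᵢ = 11.79 + 9.56 + 10.13 + 4.25 + 4.70 + 1.79 + 10.08 = 52.30.
Posterior ∝ λ^5e^(−12λ) · λ^7e^(−52.30λ) = λ^12e^(−64.30λ), i.e. Gamma(13, 64.30).
Mode = (a−1)/b = 12/64.30 ≈ 0.187.

λ̂_MAP = 0.187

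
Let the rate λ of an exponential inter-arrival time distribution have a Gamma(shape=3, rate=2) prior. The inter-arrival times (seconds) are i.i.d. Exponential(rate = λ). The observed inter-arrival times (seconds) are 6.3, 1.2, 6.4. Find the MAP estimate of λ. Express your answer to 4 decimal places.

The Exponential(rate=λ) likelihood is ∝ λ^n e^(−λΣtᵢ). Here n = 3 and Σtᵢ = 6.3 + 1.2 + 6.4 = 13.9.
Posterior ∝ λ^2e^(−2λ) · λ^3e^(−13.9λ) = λ^5e^(−15.9λ), i.e. Gamma(6, 15.9).
Mode = (a−1)/b = 5/15.9 ≈ 0.3145.

λ̂_MAP = 0.3145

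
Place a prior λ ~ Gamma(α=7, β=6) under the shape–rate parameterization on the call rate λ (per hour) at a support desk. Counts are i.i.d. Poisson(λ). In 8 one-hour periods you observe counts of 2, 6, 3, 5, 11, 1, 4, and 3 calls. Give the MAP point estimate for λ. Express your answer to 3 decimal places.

λ̂_MAP = 2.929

Σxᵢ = 2+6+3+5+11+1+4+3 = 35, with n = 8.
Posterior ∝ λ^6e^(−6λ) · λ^35e^(−8λ) = λ^41e^(−14λ), i.e. Gamma(shape=42, rate=14).
The mode of a Gamma(a, b) with a ≥ 1 (shape–rate) is (a−1)/b = 41/14 ≈ 2.929.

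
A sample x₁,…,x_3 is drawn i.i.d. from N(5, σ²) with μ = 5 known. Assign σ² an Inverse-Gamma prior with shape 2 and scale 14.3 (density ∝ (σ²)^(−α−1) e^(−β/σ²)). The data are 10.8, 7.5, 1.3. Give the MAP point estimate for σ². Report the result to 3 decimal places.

Sum of squared deviations about the known mean: SS = (10.8−5)² + (7.5−5)² + (1.3−5)² = 53.58.
The Normal likelihood contributes (σ²)^(−n/2) exp(−SS/(2σ²)), so the posterior is Inverse-Gamma(α + n/2, β + SS/2) = Inverse-Gamma(3.5, 41.09).
The mode of Inverse-Gamma(a, b) is b/(a+1) = 41.09/4.5 ≈ 9.131.

σ̂²_MAP = 9.131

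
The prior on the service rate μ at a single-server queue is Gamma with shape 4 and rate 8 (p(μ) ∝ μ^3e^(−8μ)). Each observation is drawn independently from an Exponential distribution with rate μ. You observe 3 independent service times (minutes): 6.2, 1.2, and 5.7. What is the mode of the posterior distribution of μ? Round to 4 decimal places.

μ̂_MAP = 0.2844

The Exponential(rate=μ) likelihood is ∝ μ^n e^(−μΣtᵢ). Here n = 3 and Σtᵢ = 6.2 + 1.2 + 5.7 = 13.1.
Posterior ∝ μ^3e^(−8μ) · μ^3e^(−13.1μ) = μ^6e^(−21.1μ), i.e. Gamma(7, 21.1).
Mode = (a−1)/b = 6/21.1 ≈ 0.2844.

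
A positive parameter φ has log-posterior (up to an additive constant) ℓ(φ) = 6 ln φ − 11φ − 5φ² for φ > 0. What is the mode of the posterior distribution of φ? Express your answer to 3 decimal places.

φ̂_MAP = 0.400

ℓ'(φ) = 6/φ − 11 − 10φ. Setting this to zero and multiplying by φ: 10φ² + 11φ − 6 = 0.
φ = (−11 + √(11² + 4·10·6)) / (2·10) = (−11 + √361) / 20 = (−11 + 19)/20 = 2/5.
ℓ''(φ) = −6/φ² − 10 < 0, confirming a maximum.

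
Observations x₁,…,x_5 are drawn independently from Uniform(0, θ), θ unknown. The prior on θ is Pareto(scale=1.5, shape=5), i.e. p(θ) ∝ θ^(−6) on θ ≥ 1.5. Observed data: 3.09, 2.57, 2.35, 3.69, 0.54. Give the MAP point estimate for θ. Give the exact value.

The Uniform(0, θ) likelihood is θ^(−n) for θ ≥ max(xᵢ), zero otherwise. Here max(xᵢ) = 3.69.
Posterior ∝ θ^(−6) · θ^(−5) = θ^(−11) on θ ≥ max(1.5, 3.69) = 3.69.
This density is strictly decreasing in θ, so the posterior mode lies at the lower boundary of the support.

θ̂_MAP = 3.69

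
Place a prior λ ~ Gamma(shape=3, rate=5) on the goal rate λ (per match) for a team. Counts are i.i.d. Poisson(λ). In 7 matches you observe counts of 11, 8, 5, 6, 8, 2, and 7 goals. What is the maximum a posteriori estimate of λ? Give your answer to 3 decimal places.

Σxᵢ = 11+8+5+6+8+2+7 = 47, with n = 7.
Posterior ∝ λ^2e^(−5λ) · λ^47e^(−7λ) = λ^49e^(−12λ), i.e. Gamma(shape=50, rate=12).
The mode of a Gamma(a, b) with a ≥ 1 (shape–rate) is (a−1)/b = 49/12 ≈ 4.083.

λ̂_MAP = 4.083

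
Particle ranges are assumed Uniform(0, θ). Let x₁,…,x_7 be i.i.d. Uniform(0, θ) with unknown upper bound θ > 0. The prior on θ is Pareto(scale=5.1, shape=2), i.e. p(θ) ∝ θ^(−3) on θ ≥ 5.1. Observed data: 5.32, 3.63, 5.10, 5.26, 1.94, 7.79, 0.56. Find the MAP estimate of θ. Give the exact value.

The Uniform(0, θ) likelihood is θ^(−n) for θ ≥ max(xᵢ), zero otherwise. Here max(xᵢ) = 7.79.
Posterior ∝ θ^(−3) · θ^(−7) = θ^(−10) on θ ≥ max(5.1, 7.79) = 7.79.
This density is strictly decreasing in θ, so the posterior mode lies at the lower boundary of the support.

θ̂_MAP = 7.79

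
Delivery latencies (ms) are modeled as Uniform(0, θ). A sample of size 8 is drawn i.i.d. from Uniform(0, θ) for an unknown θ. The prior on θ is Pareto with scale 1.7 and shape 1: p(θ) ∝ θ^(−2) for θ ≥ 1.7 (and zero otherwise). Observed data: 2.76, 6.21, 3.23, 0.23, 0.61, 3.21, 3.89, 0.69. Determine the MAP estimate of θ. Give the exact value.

The Uniform(0, θ) likelihood is θ^(−n) for θ ≥ max(xᵢ), zero otherwise. Here max(xᵢ) = 6.21.
Posterior ∝ θ^(−2) · θ^(−8) = θ^(−10) on θ ≥ max(1.7, 6.21) = 6.21.
This density is strictly decreasing in θ, so the posterior mode lies at the lower boundary of the support.

θ̂_MAP = 6.21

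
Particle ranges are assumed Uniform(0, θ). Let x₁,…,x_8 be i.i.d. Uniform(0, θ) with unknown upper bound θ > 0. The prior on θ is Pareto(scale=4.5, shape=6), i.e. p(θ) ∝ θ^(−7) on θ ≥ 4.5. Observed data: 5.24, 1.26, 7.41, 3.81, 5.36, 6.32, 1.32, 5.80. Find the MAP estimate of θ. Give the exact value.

θ̂_MAP = 7.41

The Uniform(0, θ) likelihood is θ^(−n) for θ ≥ max(xᵢ), zero otherwise. Here max(xᵢ) = 7.41.
Posterior ∝ θ^(−7) · θ^(−8) = θ^(−15) on θ ≥ max(4.5, 7.41) = 7.41.
This density is strictly decreasing in θ, so the posterior mode lies at the lower boundary of the support.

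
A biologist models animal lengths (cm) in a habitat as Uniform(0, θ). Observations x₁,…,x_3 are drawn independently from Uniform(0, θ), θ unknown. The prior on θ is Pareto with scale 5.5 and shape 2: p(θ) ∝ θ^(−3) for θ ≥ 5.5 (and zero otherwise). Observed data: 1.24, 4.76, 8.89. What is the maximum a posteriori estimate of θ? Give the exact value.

The Uniform(0, θ) likelihood is θ^(−n) for θ ≥ max(xᵢ), zero otherwise. Here max(xᵢ) = 8.89.
Posterior ∝ θ^(−3) · θ^(−3) = θ^(−6) on θ ≥ max(5.5, 8.89) = 8.89.
This density is strictly decreasing in θ, so the posterior mode lies at the lower boundary of the support.

θ̂_MAP = 8.89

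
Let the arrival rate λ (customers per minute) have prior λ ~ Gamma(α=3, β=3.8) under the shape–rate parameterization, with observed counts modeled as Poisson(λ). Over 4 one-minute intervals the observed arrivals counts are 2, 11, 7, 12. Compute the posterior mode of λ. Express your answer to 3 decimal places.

Σxᵢ = 2+11+7+12 = 32, with n = 4.
Posterior ∝ λ^2e^(−3.8λ) · λ^32e^(−4λ) = λ^34e^(−7.8λ), i.e. Gamma(shape=35, rate=7.8).
The mode of a Gamma(a, b) with a ≥ 1 (shape–rate) is (a−1)/b = 34/7.8 ≈ 4.359.

λ̂_MAP = 4.359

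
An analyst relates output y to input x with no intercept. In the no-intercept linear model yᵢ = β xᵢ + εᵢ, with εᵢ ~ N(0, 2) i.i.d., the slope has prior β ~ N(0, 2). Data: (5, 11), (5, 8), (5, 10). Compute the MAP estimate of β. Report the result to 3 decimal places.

log p(β | y) = −Σ(yᵢ − βxᵢ)²/(2·2) − β²/(2·2) + const.
Setting the derivative to zero: Σxᵢ(yᵢ − βxᵢ)/2 − β/2 = 0, so β = Σxᵢyᵢ / (Σxᵢ² + σ²/τ²).
Σxᵢyᵢ = 5·11 + 5·8 + 5·10 = 145; Σxᵢ² = 75; σ²/τ² = 1.
β̂_MAP = 145 / (75 + 1) = 145/76 ≈ 1.908.

β̂_MAP = 1.908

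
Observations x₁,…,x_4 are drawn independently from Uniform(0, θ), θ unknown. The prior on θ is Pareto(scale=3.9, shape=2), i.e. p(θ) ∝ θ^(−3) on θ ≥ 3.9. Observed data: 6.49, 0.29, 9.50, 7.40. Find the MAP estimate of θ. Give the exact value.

The Uniform(0, θ) likelihood is θ^(−n) for θ ≥ max(xᵢ), zero otherwise. Here max(xᵢ) = 9.50.
Posterior ∝ θ^(−3) · θ^(−4) = θ^(−7) on θ ≥ max(3.9, 9.50) = 9.50.
This density is strictly decreasing in θ, so the posterior mode lies at the lower boundary of the support.

θ̂_MAP = 9.50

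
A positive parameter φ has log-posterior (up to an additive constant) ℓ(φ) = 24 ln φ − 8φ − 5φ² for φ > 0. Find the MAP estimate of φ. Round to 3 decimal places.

ℓ'(φ) = 24/φ − 8 − 10φ. Setting this to zero and multiplying by φ: 10φ² + 8φ − 24 = 0.
φ = (−8 + √(8² + 4·10·24)) / (2·10) = (−8 + √1024) / 20 = (−8 + 32)/20 = 6/5.
ℓ''(φ) = −24/φ² − 10 < 0, confirming a maximum.

φ̂_MAP = 1.200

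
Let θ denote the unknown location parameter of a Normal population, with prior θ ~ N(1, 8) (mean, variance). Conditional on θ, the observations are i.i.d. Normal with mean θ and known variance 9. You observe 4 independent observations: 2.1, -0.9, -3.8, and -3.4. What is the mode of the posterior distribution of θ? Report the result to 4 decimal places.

θ̂_MAP = -0.9512

n = 4; x̄ = (2.1 + (-0.9) + (-3.8) + (-3.4))/4 = -6/4 = -1.5.
For a Normal prior and Normal likelihood with known variance, the posterior is Normal; its mode equals its mean, the precision-weighted average.
Prior precision 1/σ₀² = 1/8 = 0.125; data precision n/σ² = 4/9.
θ̂ = (0.125·1 + (4/9)·(-1.5)) / (0.125 + 4/9) = (-13/24)/(41/72) = -39/41 ≈ -0.9512.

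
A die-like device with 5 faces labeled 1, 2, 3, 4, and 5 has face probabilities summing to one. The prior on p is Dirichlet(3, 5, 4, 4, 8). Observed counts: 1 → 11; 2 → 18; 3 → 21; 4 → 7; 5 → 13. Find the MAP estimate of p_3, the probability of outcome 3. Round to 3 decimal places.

MAP estimate: 0.270

The posterior is Dirichlet(αᵢ + nᵢ) = Dirichlet(14, 23, 25, 11, 21).
For a Dirichlet(a₁,…,a_K) with all aᵢ > 1, the mode has j-th component (aⱼ − 1)/(Σaᵢ − K).
Here Σaᵢ = 94 and K = 5, so p_3 = (25 − 1)/(94 − 5) = 24/89 ≈ 0.270.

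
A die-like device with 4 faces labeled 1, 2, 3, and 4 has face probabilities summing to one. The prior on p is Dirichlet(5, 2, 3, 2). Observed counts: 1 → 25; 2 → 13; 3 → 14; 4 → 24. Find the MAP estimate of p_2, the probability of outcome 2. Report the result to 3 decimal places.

MAP estimate: 0.167

The posterior is Dirichlet(αᵢ + nᵢ) = Dirichlet(30, 15, 17, 26).
For a Dirichlet(a₁,…,a_K) with all aᵢ > 1, the mode has j-th component (aⱼ − 1)/(Σaᵢ − K).
Here Σaᵢ = 88 and K = 4, so p_2 = (15 − 1)/(88 − 4) = 14/84 ≈ 0.167.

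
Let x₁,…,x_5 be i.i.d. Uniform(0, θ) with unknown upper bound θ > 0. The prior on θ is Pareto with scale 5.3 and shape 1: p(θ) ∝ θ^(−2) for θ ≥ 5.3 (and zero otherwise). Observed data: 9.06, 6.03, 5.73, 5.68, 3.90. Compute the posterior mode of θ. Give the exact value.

θ̂_MAP = 9.06

The Uniform(0, θ) likelihood is θ^(−n) for θ ≥ max(xᵢ), zero otherwise. Here max(xᵢ) = 9.06.
Posterior ∝ θ^(−2) · θ^(−5) = θ^(−7) on θ ≥ max(5.3, 9.06) = 9.06.
This density is strictly decreasing in θ, so the posterior mode lies at the lower boundary of the support.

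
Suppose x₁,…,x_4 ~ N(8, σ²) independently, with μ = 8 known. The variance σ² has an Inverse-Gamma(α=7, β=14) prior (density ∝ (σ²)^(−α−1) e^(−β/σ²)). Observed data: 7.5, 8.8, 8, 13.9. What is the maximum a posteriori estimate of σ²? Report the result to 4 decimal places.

σ̂²_MAP = 3.1850

Sum of squared deviations about the known mean: SS = (7.5−8)² + (8.8−8)² + (8−8)² + (13.9−8)² = 35.7.
The Normal likelihood contributes (σ²)^(−n/2) exp(−SS/(2σ²)), so the posterior is Inverse-Gamma(α + n/2, β + SS/2) = Inverse-Gamma(9, 31.85).
The mode of Inverse-Gamma(a, b) is b/(a+1) = 31.85/10 ≈ 3.1850.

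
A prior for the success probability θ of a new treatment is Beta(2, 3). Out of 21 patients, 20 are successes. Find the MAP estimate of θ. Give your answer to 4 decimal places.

θ̂_MAP = 0.8750

Prior: Beta(2, 3).
Data: 20 successes in 21 trials. The binomial likelihood contributes θ^20(1−θ)^1, so the posterior is Beta(2+20, 3+1) = Beta(22, 4).
For Beta(a, b) with a, b > 1 the mode is (a−1)/(a+b−2) = 21/24 ≈ 0.8750.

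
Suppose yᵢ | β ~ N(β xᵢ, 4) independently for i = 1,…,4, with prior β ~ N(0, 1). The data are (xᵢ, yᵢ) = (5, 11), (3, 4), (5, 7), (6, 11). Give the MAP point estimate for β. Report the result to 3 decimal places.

log p(β | y) = −Σ(yᵢ − βxᵢ)²/(2·4) − β²/(2·1) + const.
Setting the derivative to zero: Σxᵢ(yᵢ − βxᵢ)/4 − β/1 = 0, so β = Σxᵢyᵢ / (Σxᵢ² + σ²/τ²).
Σxᵢyᵢ = 5·11 + 3·4 + 5·7 + 6·11 = 168; Σxᵢ² = 95; σ²/τ² = 4.
β̂_MAP = 168 / (95 + 4) = 168/99 ≈ 1.697.

β̂_MAP = 1.697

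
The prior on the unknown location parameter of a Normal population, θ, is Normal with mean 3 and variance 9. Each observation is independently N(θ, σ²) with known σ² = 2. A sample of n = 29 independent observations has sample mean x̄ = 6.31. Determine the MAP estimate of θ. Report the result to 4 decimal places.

θ̂_MAP = 6.2848

n = 29, x̄ = 6.31.
For a Normal prior and Normal likelihood with known variance, the posterior is Normal; its mode equals its mean, the precision-weighted average.
Prior precision 1/σ₀² = 1/9; data precision n/σ² = 29/2 = 14.5.
θ̂ = ((1/9)·3 + 14.5·6.31) / (1/9 + 14.5) = (55097/600)/(263/18) = 165291/26300 ≈ 6.2848.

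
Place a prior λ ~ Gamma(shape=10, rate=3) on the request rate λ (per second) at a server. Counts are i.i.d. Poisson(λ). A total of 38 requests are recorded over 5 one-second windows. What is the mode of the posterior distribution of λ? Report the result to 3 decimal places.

Σxᵢ = 38, n = 5.
Posterior ∝ λ^9e^(−3λ) · λ^38e^(−5λ) = λ^47e^(−8λ), i.e. Gamma(shape=48, rate=8).
The mode of a Gamma(a, b) with a ≥ 1 (shape–rate) is (a−1)/b = 47/8 ≈ 5.875.

λ̂_MAP = 5.875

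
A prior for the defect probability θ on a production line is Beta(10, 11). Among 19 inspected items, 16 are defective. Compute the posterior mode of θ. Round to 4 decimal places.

θ̂_MAP = 0.6579

Prior: Beta(10, 11).
Data: 16 successes in 19 trials. The binomial likelihood contributes θ^16(1−θ)^3, so the posterior is Beta(10+16, 11+3) = Beta(26, 14).
For Beta(a, b) with a, b > 1 the mode is (a−1)/(a+b−2) = 25/38 ≈ 0.6579.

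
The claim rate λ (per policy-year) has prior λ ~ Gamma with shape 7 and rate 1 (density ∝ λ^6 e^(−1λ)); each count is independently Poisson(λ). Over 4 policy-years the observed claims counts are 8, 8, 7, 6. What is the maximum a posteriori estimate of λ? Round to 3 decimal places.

λ̂_MAP = 7.000

Σxᵢ = 8+8+7+6 = 29, with n = 4.
Posterior ∝ λ^6e^(−1λ) · λ^29e^(−4λ) = λ^35e^(−5λ), i.e. Gamma(shape=36, rate=5).
The mode of a Gamma(a, b) with a ≥ 1 (shape–rate) is (a−1)/b = 35/5 ≈ 7.000.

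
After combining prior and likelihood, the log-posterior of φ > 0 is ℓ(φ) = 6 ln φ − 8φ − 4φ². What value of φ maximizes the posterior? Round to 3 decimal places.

φ̂_MAP = 0.500

ℓ'(φ) = 6/φ − 8 − 8φ. Setting this to zero and multiplying by φ: 8φ² + 8φ − 6 = 0.
φ = (−8 + √(8² + 4·8·6)) / (2·8) = (−8 + √256) / 16 = (−8 + 16)/16 = 1/2.
ℓ''(φ) = −6/φ² − 8 < 0, confirming a maximum.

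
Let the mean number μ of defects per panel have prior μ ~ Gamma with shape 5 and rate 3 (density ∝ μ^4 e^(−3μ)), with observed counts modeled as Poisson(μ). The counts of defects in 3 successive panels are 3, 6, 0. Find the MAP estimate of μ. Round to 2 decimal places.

μ̂_MAP = 2.17

Σxᵢ = 3+6+0 = 9, with n = 3.
Posterior ∝ μ^4e^(−3μ) · μ^9e^(−3μ) = μ^13e^(−6μ), i.e. Gamma(shape=14, rate=6).
The mode of a Gamma(a, b) with a ≥ 1 (shape–rate) is (a−1)/b = 13/6 ≈ 2.17.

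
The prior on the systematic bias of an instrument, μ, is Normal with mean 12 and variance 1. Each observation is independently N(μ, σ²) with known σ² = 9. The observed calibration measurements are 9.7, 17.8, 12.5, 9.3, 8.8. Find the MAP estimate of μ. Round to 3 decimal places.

μ̂_MAP = 11.864

n = 5; x̄ = (9.7 + 17.8 + 12.5 + 9.3 + 8.8)/5 = 58.1/5 = 11.62.
For a Normal prior and Normal likelihood with known variance, the posterior is Normal; its mode equals its mean, the precision-weighted average.
Prior precision 1/σ₀² = 1/1 = 1; data precision n/σ² = 5/9.
μ̂ = (1·12 + (5/9)·11.62) / (1 + 5/9) = (1661/90)/(14/9) = 1661/140 ≈ 11.864.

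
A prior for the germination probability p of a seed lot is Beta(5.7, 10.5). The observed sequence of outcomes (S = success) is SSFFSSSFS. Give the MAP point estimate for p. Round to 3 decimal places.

p̂_MAP = 0.461

Prior: Beta(5.7, 10.5).
Data: 6 successes in 9 trials (from the sequence). The binomial likelihood contributes p^6(1−p)^3, so the posterior is Beta(5.7+6, 10.5+3) = Beta(11.7, 13.5).
For Beta(a, b) with a, b > 1 the mode is (a−1)/(a+b−2) = 10.7/23.2 ≈ 0.461.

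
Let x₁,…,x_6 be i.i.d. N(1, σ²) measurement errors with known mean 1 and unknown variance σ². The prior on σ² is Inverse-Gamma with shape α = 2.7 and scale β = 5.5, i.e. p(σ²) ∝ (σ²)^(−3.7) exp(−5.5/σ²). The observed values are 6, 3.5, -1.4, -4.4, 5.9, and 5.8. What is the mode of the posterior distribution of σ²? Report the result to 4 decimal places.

σ̂²_MAP = 9.2701

Sum of squared deviations about the known mean: SS = (6−1)² + (3.5−1)² + (-1.4−1)² + (-4.4−1)² + (5.9−1)² + (5.8−1)² = 113.22.
The Normal likelihood contributes (σ²)^(−n/2) exp(−SS/(2σ²)), so the posterior is Inverse-Gamma(α + n/2, β + SS/2) = Inverse-Gamma(5.7, 62.11).
The mode of Inverse-Gamma(a, b) is b/(a+1) = 62.11/6.7 ≈ 9.2701.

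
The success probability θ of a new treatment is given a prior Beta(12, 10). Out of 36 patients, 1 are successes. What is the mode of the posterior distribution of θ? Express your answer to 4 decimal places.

Prior: Beta(12, 10).
Data: 1 success in 36 trials. The binomial likelihood contributes θ(1−θ)^35, so the posterior is Beta(12+1, 10+35) = Beta(13, 45).
For Beta(a, b) with a, b > 1 the mode is (a−1)/(a+b−2) = 12/56 ≈ 0.2143.

θ̂_MAP = 0.2143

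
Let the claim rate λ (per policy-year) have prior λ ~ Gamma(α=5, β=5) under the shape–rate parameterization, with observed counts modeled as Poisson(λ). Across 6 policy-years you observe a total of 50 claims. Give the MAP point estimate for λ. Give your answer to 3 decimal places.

Σxᵢ = 50, n = 6.
Posterior ∝ λ^4e^(−5λ) · λ^50e^(−6λ) = λ^54e^(−11λ), i.e. Gamma(shape=55, rate=11).
The mode of a Gamma(a, b) with a ≥ 1 (shape–rate) is (a−1)/b = 54/11 ≈ 4.909.

λ̂_MAP = 4.909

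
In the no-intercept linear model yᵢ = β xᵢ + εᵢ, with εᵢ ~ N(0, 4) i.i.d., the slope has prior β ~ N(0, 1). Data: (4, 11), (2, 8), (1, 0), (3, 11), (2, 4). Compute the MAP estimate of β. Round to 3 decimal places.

log p(β | y) = −Σ(yᵢ − βxᵢ)²/(2·4) − β²/(2·1) + const.
Setting the derivative to zero: Σxᵢ(yᵢ − βxᵢ)/4 − β/1 = 0, so β = Σxᵢyᵢ / (Σxᵢ² + σ²/τ²).
Σxᵢyᵢ = 4·11 + 2·8 + 1·0 + 3·11 + 2·4 = 101; Σxᵢ² = 34; σ²/τ² = 4.
β̂_MAP = 101 / (34 + 4) = 101/38 ≈ 2.658.

β̂_MAP = 2.658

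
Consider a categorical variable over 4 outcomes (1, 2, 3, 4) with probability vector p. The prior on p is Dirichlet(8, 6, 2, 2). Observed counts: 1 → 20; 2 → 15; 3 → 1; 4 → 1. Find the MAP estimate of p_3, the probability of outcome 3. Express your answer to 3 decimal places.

MAP estimate: 0.039

The posterior is Dirichlet(αᵢ + nᵢ) = Dirichlet(28, 21, 3, 3).
For a Dirichlet(a₁,…,a_K) with all aᵢ > 1, the mode has j-th component (aⱼ − 1)/(Σaᵢ − K).
Here Σaᵢ = 55 and K = 4, so p_3 = (3 − 1)/(55 − 4) = 2/51 ≈ 0.039.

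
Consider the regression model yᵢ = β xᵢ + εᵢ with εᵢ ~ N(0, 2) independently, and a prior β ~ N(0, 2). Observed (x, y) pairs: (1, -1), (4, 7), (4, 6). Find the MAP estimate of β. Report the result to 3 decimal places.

log p(β | y) = −Σ(yᵢ − βxᵢ)²/(2·2) − β²/(2·2) + const.
Setting the derivative to zero: Σxᵢ(yᵢ − βxᵢ)/2 − β/2 = 0, so β = Σxᵢyᵢ / (Σxᵢ² + σ²/τ²).
Σxᵢyᵢ = 1·(-1) + 4·7 + 4·6 = 51; Σxᵢ² = 33; σ²/τ² = 1.
β̂_MAP = 51 / (33 + 1) = 51/34 ≈ 1.500.

β̂_MAP = 1.500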